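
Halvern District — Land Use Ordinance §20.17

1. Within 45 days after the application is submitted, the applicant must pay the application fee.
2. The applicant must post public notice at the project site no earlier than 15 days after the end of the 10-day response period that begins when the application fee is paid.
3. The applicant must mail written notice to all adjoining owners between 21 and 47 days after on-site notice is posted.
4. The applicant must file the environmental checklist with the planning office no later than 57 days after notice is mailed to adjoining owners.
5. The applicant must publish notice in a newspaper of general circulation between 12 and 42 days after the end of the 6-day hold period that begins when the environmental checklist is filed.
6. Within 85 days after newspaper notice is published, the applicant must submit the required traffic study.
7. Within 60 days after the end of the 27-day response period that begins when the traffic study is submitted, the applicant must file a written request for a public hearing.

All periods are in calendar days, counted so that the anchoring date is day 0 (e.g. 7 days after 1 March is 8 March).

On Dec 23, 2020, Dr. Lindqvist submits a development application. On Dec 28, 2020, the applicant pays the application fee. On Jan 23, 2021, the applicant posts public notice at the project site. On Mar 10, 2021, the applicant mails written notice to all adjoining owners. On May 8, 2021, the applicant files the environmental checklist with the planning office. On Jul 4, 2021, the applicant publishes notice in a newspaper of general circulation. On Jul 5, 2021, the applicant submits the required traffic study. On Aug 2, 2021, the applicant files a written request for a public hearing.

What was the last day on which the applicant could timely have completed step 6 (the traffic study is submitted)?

Step 6 runs from Jul 4, 2021, when newspaper notice is published. 85 days after Jul 4, 2021 is Sep 27, 2021.

Sep 27, 2021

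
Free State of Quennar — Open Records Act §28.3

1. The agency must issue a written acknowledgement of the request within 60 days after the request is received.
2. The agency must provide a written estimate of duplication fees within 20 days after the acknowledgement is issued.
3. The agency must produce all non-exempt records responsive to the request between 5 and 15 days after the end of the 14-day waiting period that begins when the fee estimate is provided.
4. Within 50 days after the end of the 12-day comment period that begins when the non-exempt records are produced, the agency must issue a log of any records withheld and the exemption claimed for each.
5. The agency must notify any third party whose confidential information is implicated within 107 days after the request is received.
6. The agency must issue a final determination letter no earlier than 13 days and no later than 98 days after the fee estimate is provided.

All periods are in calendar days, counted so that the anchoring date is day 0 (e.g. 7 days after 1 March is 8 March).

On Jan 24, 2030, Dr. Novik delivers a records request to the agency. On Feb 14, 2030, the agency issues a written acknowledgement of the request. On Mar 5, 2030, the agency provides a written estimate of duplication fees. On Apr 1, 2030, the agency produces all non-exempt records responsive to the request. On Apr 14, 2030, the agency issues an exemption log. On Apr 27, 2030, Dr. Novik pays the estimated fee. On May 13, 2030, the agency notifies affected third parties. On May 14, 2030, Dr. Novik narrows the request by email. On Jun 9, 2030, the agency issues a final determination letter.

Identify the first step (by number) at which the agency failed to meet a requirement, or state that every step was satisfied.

Step 1: 60 days after Jan 24, 2030 (when the request is received) is Mar 25, 2030; done Feb 14, 2030 — timely.
Step 2: 20 days after Feb 14, 2030 (when the acknowledgement is issued) is Mar 6, 2030; done Mar 5, 2030 — timely.
Step 3: the window is 5–15 days after Mar 19, 2030 (end of the 14-day waiting period, which began when the fee estimate is provided on Mar 5, 2030), so Mar 24, 2030 through Apr 3, 2030; done Apr 1, 2030, which is between those dates.
Step 4: 50 days after Apr 13, 2030 (end of the 12-day comment period, which began when the non-exempt records are produced on Apr 1, 2030) is Jun 2, 2030; completed Apr 14, 2030, before the deadline.
Step 5: 107 days after Jan 24, 2030 (when the request is received) is May 11, 2030; May 13, 2030 misses that deadline by 2 days.
Later steps need not be reached.

Step 5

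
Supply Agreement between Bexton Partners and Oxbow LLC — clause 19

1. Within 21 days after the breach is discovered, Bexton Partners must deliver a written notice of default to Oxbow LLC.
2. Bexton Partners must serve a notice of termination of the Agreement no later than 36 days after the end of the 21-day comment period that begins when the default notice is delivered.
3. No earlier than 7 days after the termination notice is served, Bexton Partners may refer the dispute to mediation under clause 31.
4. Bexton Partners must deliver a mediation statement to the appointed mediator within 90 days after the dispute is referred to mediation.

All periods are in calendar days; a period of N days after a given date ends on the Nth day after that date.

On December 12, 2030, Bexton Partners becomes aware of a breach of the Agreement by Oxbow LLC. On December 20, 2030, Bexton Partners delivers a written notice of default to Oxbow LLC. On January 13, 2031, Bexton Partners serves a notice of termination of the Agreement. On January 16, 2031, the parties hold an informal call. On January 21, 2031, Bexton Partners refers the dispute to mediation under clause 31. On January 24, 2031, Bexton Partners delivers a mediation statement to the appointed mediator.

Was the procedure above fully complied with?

(1) due by December 12, 2030 + 21 days = January 2, 2031; done December 20, 2030 — timely.
(2) due by January 10, 2031 + 36 days = February 15, 2031; January 13, 2031 is within that limit.
(3) permitted from January 13, 2031 + 7 days = January 20, 2031 onward; January 21, 2031 is on or after that date.
(4) due by January 21, 2031 + 90 days = April 21, 2031; completed January 24, 2031, before the deadline.

Yes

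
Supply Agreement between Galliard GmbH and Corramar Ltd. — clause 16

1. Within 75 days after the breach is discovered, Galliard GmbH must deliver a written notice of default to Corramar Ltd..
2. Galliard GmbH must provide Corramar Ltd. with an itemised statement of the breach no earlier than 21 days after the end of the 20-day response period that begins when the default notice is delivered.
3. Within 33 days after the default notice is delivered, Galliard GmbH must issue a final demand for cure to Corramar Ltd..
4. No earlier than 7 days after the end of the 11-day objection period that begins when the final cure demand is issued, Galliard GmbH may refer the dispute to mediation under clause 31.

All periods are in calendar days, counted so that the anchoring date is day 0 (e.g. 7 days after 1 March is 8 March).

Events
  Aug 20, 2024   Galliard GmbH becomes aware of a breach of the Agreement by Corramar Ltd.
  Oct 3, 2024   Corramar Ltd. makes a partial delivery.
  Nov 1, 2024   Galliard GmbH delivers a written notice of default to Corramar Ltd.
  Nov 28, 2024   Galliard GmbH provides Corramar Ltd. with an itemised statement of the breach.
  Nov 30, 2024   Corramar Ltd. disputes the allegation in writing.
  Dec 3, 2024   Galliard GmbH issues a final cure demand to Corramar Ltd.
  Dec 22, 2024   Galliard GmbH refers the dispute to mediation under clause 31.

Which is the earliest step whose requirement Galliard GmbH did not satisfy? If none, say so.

Step 2

Step 1 — counting 75 days from Aug 20, 2024 (when the breach is discovered) gives a deadline of Nov 3, 2024; completed Nov 1, 2024, before the deadline.
Step 2 — must wait 21 days from Nov 21, 2024 (end of the 20-day response period, which began when the default notice is delivered on Nov 1, 2024), so not before Dec 12, 2024; acted on Nov 28, 2024, 14 days prematurely.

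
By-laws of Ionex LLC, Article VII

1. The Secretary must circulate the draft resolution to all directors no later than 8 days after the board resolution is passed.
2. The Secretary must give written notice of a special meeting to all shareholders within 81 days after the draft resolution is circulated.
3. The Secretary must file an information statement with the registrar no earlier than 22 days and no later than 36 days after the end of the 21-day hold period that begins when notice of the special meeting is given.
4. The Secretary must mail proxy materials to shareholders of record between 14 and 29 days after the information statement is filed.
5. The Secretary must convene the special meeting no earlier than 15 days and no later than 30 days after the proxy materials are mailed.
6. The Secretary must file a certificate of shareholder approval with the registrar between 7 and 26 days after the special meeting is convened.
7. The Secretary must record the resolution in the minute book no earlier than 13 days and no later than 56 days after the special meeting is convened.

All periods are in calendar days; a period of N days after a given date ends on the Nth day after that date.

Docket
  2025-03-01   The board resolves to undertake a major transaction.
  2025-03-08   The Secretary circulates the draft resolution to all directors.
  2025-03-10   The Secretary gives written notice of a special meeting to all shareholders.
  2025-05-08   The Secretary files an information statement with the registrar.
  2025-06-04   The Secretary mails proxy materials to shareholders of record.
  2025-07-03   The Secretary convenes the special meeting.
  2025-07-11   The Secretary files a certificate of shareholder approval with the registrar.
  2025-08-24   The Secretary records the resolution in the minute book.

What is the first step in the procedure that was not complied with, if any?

(1) due by 2025-03-01 + 8 days = 2025-03-09; done 2025-03-08 — timely.
(2) due by 2025-03-08 + 81 days = 2025-05-28; completed 2025-03-10, before the deadline.
(3) the permitted window runs from 2025-03-31 + 22 = 2025-04-22 to 2025-03-31 + 36 = 2025-05-06; done 2025-05-08 — 2 days after the window closed.
The analysis stops there.

Step 3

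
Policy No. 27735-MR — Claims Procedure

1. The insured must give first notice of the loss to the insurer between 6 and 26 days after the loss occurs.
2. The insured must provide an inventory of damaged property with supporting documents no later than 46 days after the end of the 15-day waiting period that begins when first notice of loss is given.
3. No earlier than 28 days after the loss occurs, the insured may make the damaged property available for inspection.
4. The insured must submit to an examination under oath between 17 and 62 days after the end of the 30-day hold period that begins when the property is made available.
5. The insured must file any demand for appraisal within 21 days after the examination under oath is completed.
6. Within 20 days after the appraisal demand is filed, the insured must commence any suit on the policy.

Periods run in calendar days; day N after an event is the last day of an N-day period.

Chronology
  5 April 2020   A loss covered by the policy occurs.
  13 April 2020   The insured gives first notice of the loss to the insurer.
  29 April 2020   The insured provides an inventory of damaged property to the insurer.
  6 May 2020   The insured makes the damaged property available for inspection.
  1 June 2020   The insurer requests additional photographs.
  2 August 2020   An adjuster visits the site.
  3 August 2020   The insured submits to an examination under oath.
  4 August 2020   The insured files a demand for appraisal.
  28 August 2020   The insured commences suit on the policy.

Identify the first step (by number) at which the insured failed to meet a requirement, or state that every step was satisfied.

Step 6

Step 1: the window is 6–26 days after 5 April 2020 (when the loss occurs), so 11 April 2020 through 1 May 2020; done 13 April 2020 — within the window.
Step 2: 46 days after 28 April 2020 (end of the 15-day waiting period, which began when first notice of loss is given on 13 April 2020) is 13 June 2020; done 29 April 2020 — timely.
Step 3: the earliest permitted date is 28 days after 5 April 2020 (when the loss occurs), i.e. 3 May 2020; done 6 May 2020, after the minimum wait.
Step 4: the window is 17–62 days after 5 June 2020 (end of the 30-day hold period, which began when the property is made available on 6 May 2020), so 22 June 2020 through 6 August 2020; done 3 August 2020 — within the window.
Step 5: 21 days after 3 August 2020 (when the examination under oath is completed) is 24 August 2020; completed 4 August 2020, before the deadline.
Step 6: 20 days after 4 August 2020 (when the appraisal demand is filed) is 24 August 2020; not done until 28 August 2020, 4 days after the deadline.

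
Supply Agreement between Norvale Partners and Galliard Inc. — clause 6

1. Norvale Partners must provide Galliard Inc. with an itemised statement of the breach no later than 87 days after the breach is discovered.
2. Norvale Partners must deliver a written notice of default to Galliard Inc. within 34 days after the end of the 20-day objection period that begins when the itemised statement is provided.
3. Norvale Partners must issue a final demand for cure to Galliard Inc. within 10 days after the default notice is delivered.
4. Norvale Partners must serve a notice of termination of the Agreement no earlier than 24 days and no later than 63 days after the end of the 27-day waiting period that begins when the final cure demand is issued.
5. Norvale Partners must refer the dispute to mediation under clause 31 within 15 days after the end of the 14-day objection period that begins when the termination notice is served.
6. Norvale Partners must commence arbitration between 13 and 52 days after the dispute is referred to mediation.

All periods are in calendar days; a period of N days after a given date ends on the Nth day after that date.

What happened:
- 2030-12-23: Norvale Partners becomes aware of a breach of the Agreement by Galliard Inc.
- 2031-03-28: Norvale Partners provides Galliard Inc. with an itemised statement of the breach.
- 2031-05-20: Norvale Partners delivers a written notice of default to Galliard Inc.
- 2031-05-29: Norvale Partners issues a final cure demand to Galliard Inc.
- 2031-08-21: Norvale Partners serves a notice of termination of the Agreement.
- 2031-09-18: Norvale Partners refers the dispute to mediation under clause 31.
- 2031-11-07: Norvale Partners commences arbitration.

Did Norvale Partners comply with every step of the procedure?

No

(1) due by 2030-12-23 + 87 days = 2031-03-20; 2031-03-28 misses that deadline by 8 days.
The procedure was therefore not followed at step 1.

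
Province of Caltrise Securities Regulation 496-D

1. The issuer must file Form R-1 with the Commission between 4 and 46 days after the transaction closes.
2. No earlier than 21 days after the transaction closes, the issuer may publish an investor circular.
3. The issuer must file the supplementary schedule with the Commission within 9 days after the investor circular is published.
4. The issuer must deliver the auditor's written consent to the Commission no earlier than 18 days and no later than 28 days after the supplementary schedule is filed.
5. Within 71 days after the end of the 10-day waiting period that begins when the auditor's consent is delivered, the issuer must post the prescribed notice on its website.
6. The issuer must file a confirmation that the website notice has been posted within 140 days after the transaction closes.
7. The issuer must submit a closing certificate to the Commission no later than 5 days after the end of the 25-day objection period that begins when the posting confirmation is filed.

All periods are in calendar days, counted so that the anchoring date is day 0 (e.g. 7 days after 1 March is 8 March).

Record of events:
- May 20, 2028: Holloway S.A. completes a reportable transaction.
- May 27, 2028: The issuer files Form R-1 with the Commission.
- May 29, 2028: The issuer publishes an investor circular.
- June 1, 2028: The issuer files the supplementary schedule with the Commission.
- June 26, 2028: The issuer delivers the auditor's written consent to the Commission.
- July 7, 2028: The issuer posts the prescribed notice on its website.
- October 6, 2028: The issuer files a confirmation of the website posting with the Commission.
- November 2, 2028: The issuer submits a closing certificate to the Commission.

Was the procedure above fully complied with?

(1) the permitted window runs from May 20, 2028 + 4 = May 24, 2028 to May 20, 2028 + 46 = July 5, 2028; done May 27, 2028, which is between those dates.
(2) permitted from May 20, 2028 + 21 days = June 10, 2028 onward; done May 29, 2028 — 12 days too early.

No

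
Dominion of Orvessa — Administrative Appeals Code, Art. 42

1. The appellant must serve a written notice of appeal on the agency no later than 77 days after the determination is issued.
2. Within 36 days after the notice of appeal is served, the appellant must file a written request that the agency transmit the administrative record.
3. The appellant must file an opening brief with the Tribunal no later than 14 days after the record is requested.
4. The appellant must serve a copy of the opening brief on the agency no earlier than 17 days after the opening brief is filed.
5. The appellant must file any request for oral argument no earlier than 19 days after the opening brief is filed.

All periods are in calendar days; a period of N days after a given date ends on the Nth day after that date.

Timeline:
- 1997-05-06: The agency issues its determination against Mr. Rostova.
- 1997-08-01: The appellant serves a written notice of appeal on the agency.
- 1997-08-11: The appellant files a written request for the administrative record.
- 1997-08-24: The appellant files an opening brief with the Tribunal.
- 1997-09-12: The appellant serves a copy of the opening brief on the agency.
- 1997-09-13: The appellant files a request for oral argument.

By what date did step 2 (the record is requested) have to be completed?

Step 2 runs from 1997-08-01, when the notice of appeal is served. 36 days after 1997-08-01 is 1997-09-06.

1997-09-06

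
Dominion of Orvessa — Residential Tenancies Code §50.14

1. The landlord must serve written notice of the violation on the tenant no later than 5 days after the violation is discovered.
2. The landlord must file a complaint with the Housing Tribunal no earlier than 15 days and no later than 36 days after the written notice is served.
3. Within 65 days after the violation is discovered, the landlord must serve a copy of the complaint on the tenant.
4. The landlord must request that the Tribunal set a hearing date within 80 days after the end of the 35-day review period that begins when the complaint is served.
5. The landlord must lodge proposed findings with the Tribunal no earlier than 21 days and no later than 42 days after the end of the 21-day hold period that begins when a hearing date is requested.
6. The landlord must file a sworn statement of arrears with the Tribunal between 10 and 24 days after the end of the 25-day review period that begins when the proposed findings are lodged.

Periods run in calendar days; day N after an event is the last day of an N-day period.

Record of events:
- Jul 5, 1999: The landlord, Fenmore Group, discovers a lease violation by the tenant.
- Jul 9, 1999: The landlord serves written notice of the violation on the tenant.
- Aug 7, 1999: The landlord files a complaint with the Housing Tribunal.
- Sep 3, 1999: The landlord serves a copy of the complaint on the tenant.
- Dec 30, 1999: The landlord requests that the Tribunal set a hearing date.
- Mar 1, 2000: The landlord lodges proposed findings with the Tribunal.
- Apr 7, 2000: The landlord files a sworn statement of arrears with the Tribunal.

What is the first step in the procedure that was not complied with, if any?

Step 1: 5 days after Jul 5, 1999 (when the violation is discovered) is Jul 10, 1999; done Jul 9, 1999 — timely.
Step 2: the window is 15–36 days after Jul 9, 1999 (when the written notice is served), so Jul 24, 1999 through Aug 14, 1999; done Aug 7, 1999 — within the window.
Step 3: 65 days after Jul 5, 1999 (when the violation is discovered) is Sep 8, 1999; done Sep 3, 1999 — timely.
Step 4: 80 days after Oct 8, 1999 (end of the 35-day review period, which began when the complaint is served on Sep 3, 1999) is Dec 27, 1999; done Dec 30, 1999 — 3 days late.
No need to go further; step 4 was not satisfied.

Step 4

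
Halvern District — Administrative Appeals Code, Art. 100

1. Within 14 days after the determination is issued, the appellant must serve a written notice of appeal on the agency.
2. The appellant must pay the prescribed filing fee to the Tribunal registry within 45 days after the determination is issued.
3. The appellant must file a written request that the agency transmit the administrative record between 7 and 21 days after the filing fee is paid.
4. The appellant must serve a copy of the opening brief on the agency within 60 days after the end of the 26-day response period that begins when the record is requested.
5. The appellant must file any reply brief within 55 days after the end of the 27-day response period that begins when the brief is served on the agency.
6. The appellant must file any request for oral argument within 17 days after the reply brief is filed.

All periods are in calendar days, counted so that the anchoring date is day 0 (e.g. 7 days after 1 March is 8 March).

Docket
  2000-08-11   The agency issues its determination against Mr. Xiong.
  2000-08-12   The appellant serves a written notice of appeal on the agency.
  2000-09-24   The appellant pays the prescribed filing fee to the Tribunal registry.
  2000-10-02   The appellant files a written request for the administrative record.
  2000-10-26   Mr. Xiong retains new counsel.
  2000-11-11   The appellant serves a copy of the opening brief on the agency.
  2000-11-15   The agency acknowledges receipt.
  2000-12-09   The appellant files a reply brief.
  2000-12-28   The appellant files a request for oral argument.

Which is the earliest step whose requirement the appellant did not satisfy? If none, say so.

Step 1: 14 days after 2000-08-11 (when the determination is issued) is 2000-08-25; 2000-08-12 is within that limit.
Step 2: 45 days after 2000-08-11 (when the determination is issued) is 2000-09-25; done 2000-09-24 — timely.
Step 3: the window is 7–21 days after 2000-09-24 (when the filing fee is paid), so 2000-10-01 through 2000-10-15; done 2000-10-02, which is between those dates.
Step 4: 60 days after 2000-10-28 (end of the 26-day response period, which began when the record is requested on 2000-10-02) is 2000-12-27; completed 2000-11-11, before the deadline.
Step 5: 55 days after 2000-12-08 (end of the 27-day response period, which began when the brief is served on the agency on 2000-11-11) is 2001-02-01; done 2000-12-09 — timely.
Step 6: 17 days after 2000-12-09 (when the reply brief is filed) is 2000-12-26; done 2000-12-28 — 2 days late.

Step 6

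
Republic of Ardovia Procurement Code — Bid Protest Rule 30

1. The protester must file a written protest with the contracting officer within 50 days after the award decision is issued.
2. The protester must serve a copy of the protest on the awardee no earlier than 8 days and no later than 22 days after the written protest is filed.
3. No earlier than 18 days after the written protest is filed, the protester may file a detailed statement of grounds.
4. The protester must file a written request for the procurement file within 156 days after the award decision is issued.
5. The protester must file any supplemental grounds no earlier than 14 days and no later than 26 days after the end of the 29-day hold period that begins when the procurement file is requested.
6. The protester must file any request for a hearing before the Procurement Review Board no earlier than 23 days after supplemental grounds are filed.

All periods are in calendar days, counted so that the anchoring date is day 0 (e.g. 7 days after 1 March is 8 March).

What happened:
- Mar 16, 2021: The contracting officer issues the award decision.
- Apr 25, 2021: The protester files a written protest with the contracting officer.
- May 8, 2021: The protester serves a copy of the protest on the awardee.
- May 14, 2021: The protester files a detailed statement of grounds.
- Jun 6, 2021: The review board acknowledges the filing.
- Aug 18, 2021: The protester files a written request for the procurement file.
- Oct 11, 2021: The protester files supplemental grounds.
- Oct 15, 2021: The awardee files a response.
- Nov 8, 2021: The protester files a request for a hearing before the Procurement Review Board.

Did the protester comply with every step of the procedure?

Step 1: 50 days after Mar 16, 2021 (when the award decision is issued) is May 5, 2021; Apr 25, 2021 is within that limit.
Step 2: the window is 8–22 days after Apr 25, 2021 (when the written protest is filed), so May 3, 2021 through May 17, 2021; done May 8, 2021, which is between those dates.
Step 3: the earliest permitted date is 18 days after Apr 25, 2021 (when the written protest is filed), i.e. May 13, 2021; done May 14, 2021 — permitted.
Step 4: 156 days after Mar 16, 2021 (when the award decision is issued) is Aug 19, 2021; done Aug 18, 2021 — timely.
Step 5: the window is 14–26 days after Sep 16, 2021 (end of the 29-day hold period, which began when the procurement file is requested on Aug 18, 2021), so Sep 30, 2021 through Oct 12, 2021; done Oct 11, 2021, which is between those dates.
Step 6: the earliest permitted date is 23 days after Oct 11, 2021 (when supplemental grounds are filed), i.e. Nov 3, 2021; done Nov 8, 2021 — permitted.

Yes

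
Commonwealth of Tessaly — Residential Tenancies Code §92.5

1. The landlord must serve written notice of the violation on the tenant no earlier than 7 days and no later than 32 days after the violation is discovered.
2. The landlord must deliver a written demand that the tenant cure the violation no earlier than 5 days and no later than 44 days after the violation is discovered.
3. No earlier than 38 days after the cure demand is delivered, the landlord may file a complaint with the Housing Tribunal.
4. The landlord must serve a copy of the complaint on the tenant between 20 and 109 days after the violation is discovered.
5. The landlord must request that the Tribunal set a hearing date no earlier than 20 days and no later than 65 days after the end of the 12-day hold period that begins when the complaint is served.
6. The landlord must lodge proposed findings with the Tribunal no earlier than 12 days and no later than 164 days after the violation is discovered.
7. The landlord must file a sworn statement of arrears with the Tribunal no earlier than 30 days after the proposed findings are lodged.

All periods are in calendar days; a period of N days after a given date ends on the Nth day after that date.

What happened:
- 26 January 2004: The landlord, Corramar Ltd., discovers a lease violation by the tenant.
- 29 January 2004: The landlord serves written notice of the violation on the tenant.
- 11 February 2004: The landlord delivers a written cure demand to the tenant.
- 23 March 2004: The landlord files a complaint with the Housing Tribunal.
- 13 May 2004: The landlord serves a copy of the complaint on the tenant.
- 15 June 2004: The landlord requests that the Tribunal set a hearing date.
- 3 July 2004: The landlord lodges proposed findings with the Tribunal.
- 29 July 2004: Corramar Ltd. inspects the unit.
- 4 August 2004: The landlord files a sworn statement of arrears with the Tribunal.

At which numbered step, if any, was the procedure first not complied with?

Step 1 — 7 and 32 days from 26 January 2004 (when the violation is discovered) are 2 February 2004 and 27 February 2004 respectively; 29 January 2004 is 4 days too early.

Step 1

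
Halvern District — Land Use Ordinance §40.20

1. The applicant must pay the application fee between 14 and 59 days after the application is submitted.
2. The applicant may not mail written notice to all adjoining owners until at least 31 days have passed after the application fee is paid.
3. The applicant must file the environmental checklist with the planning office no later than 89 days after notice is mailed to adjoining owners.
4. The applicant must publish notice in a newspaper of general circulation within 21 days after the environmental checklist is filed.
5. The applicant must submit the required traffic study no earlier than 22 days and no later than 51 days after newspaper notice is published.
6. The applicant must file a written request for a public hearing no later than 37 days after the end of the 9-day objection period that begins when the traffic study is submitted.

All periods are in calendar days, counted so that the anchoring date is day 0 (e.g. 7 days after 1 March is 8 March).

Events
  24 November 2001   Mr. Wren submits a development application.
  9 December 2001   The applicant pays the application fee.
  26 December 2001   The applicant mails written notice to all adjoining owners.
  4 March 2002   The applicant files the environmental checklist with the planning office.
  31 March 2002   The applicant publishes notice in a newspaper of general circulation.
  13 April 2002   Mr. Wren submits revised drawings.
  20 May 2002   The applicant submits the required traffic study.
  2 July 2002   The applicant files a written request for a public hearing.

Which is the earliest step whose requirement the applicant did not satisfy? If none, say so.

Step 1 — 14 and 59 days from 24 November 2001 (when the application is submitted) are 8 December 2001 and 22 January 2002 respectively; done 9 December 2001 — within the window.
Step 2 — must wait 31 days from 9 December 2001 (when the application fee is paid), so not before 9 January 2002; done 26 December 2001 — 14 days too early.

Step 2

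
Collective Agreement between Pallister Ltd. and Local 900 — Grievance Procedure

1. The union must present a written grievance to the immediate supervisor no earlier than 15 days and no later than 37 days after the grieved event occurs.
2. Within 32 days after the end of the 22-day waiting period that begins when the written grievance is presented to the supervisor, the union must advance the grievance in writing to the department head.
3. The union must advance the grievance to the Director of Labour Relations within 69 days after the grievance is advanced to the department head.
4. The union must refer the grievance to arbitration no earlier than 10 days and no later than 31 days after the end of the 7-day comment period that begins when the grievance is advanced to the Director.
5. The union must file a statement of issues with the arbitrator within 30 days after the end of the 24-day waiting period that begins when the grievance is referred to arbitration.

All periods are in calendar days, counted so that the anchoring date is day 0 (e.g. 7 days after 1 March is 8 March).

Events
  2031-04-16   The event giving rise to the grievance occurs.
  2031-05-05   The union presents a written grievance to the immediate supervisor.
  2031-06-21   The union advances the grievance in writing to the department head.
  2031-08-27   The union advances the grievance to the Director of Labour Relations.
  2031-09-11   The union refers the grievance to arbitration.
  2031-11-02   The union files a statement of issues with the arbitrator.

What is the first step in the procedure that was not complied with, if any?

Step 4

Step 1 — 15 and 37 days from 2031-04-16 (when the grieved event occurs) are 2031-05-01 and 2031-05-23 respectively; done 2031-05-05 — within the window.
Step 2 — counting 32 days from 2031-05-27 (end of the 22-day waiting period, which began when the written grievance is presented to the supervisor on 2031-05-05) gives a deadline of 2031-06-28; completed 2031-06-21, before the deadline.
Step 3 — counting 69 days from 2031-06-21 (when the grievance is advanced to the department head) gives a deadline of 2031-08-29; completed 2031-08-27, before the deadline.
Step 4 — 10 and 31 days from 2031-09-03 (end of the 7-day comment period, which began when the grievance is advanced to the Director on 2031-08-27) are 2031-09-13 and 2031-10-04 respectively; 2031-09-11 is 2 days too early.
Later steps need not be reached.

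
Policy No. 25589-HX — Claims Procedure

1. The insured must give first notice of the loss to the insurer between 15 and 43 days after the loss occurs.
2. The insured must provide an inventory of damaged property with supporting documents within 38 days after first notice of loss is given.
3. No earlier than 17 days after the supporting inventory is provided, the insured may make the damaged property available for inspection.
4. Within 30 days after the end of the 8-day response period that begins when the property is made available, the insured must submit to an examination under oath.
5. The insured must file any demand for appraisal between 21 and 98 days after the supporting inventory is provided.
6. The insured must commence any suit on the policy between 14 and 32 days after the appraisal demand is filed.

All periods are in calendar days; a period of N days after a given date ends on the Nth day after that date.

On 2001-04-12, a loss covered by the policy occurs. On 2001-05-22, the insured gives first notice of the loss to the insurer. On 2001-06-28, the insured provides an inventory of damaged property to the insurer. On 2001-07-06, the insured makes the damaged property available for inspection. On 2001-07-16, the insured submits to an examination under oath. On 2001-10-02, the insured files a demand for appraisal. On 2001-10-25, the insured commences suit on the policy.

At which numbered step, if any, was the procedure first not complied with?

Step 3

(1) the permitted window runs from 2001-04-12 + 15 = 2001-04-27 to 2001-04-12 + 43 = 2001-05-25; done 2001-05-22, which is between those dates.
(2) due by 2001-05-22 + 38 days = 2001-06-29; 2001-06-28 is within that limit.
(3) permitted from 2001-06-28 + 17 days = 2001-07-15 onward; acted on 2001-07-06, 9 days prematurely.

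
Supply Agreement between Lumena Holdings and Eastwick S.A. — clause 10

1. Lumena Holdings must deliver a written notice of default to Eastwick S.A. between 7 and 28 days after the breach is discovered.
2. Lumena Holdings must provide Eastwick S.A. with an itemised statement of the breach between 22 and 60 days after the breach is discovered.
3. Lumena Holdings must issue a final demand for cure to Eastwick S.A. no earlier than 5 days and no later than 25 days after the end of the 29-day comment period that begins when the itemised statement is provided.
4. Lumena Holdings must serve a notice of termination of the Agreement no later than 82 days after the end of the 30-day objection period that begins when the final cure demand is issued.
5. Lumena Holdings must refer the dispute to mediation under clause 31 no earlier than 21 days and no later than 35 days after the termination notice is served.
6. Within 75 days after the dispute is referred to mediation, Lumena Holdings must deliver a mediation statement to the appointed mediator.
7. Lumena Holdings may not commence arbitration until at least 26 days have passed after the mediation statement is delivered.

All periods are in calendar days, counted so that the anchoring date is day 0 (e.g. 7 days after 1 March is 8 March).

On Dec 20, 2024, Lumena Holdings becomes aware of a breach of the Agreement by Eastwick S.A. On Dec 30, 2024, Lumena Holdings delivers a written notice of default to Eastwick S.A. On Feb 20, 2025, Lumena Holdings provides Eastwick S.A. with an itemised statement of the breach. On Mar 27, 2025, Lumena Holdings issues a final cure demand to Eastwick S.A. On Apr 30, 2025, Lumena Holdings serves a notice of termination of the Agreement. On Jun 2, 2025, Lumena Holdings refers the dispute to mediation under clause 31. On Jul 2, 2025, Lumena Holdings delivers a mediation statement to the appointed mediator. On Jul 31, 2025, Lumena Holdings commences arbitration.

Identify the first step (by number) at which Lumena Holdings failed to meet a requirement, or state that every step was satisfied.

Step 1 — 7 and 28 days from Dec 20, 2024 (when the breach is discovered) are Dec 27, 2024 and Jan 17, 2025 respectively; Dec 30, 2024 falls inside that range.
Step 2 — 22 and 60 days from Dec 20, 2024 (when the breach is discovered) are Jan 11, 2025 and Feb 18, 2025 respectively; done Feb 20, 2025 — 2 days after the window closed.
The analysis stops there.

Step 2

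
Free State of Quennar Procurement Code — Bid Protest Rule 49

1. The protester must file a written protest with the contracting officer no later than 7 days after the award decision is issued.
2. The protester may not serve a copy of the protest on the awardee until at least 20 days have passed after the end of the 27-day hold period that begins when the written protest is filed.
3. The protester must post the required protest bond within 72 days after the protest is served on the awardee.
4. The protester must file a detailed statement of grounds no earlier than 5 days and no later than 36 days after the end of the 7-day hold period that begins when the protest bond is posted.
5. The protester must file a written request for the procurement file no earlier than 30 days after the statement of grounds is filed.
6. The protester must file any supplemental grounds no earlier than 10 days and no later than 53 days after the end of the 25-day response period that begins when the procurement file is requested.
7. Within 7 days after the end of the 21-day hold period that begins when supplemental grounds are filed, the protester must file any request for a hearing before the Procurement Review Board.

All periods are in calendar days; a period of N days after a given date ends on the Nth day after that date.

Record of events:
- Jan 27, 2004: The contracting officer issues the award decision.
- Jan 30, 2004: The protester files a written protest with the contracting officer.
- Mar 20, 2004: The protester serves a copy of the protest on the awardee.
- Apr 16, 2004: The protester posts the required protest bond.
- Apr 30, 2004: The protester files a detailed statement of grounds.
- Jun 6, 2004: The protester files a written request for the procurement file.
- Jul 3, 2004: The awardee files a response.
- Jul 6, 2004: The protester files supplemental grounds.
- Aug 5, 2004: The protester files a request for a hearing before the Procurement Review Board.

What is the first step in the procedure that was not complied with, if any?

(1) due by Jan 27, 2004 + 7 days = Feb 3, 2004; Jan 30, 2004 is within that limit.
(2) permitted from Feb 26, 2004 + 20 days = Mar 17, 2004 onward; done Mar 20, 2004, after the minimum wait.
(3) due by Mar 20, 2004 + 72 days = May 31, 2004; Apr 16, 2004 is within that limit.
(4) the permitted window runs from Apr 23, 2004 + 5 = Apr 28, 2004 to Apr 23, 2004 + 36 = May 29, 2004; Apr 30, 2004 falls inside that range.
(5) permitted from Apr 30, 2004 + 30 days = May 30, 2004 onward; done Jun 6, 2004 — permitted.
(6) the permitted window runs from Jul 1, 2004 + 10 = Jul 11, 2004 to Jul 1, 2004 + 53 = Aug 23, 2004; Jul 6, 2004 is 5 days too early.

Step 6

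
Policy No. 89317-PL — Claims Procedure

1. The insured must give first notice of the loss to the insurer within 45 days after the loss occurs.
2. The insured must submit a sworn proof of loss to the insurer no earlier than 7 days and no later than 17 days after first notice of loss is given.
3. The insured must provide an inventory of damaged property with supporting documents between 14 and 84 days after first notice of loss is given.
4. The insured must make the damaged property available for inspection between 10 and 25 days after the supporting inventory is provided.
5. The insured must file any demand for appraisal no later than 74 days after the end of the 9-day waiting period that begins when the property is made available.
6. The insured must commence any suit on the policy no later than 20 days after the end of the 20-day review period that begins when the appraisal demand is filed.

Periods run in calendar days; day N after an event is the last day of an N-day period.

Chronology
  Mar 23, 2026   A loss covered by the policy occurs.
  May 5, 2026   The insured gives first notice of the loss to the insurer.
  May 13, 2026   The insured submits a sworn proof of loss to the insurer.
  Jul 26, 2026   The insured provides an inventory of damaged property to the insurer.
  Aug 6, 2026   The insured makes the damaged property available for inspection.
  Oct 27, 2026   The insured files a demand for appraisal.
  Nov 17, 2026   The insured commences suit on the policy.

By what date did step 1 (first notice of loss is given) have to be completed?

May 7, 2026

Step 1 runs from Mar 23, 2026, when the loss occurs. 45 days after Mar 23, 2026 is May 7, 2026.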